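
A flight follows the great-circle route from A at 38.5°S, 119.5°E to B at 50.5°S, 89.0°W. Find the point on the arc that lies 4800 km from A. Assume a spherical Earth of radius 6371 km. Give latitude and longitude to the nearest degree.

From cos δ = sin φ₁ sin φ₂ + cos φ₁ cos φ₂ cos Δλ, the central angle is δ ≈ 1.528 rad (87.5°). The total great-circle distance is δ·R ≈ 1.528 × 6371 ≈ 9734 km, so the target fraction is f = 4800/9734 ≈ 0.493.
Interpolate at f ≈ 0.493 with slerp weights a = sin((1−f)δ)/sin δ ≈ 0.700, b = sin(fδ)/sin δ ≈ 0.685.
p = a·p₁ + b·p₂ ≈ (-0.262, 0.041, -0.964); φ = arcsin(p_z) ≈ -74.61°, λ = atan2(p_y, p_x) ≈ 171.05°.

≈ 75°S, 171°E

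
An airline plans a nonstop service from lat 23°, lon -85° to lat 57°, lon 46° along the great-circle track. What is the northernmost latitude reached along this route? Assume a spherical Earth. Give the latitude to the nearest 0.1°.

≈ 67.8°

The great circle lies in the plane with unit normal n̂ = (p₁ × p₂)/|p₁ × p₂|.
Here n̂_z ≈ +0.378; the vertex latitude is φ_max = arccos|n̂_z| ≈ 67.8°.
Check via Clairaut: cos φ_max = |cos φ₁| · sin C = cos(23.0°)·sin(24.3°) ≈ 0.378, again giving ≈ 67.8°.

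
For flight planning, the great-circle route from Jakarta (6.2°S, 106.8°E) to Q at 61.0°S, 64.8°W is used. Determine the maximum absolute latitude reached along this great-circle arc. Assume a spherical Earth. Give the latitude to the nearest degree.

The great circle lies in the plane with unit normal n̂ = (p₁ × p₂)/|p₁ × p₂|.
Here n̂_z ≈ -0.076; the vertex latitude is φ_max = arccos|n̂_z| ≈ 85.6°.
Check via Clairaut: cos φ_max = |cos φ₁| · sin C = cos(6.2°)·sin(175.6°) ≈ 0.076, again giving ≈ 85.6°.

≈ 86°S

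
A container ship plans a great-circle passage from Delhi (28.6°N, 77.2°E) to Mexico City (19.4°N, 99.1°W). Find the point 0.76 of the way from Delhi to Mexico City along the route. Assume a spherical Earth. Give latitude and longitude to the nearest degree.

From cos δ = sin φ₁ sin φ₂ + cos φ₁ cos φ₂ cos Δλ, the central angle is δ ≈ 2.302 rad (131.9°).
Interpolate at f = 0.76 with slerp weights a = sin((1−f)δ)/sin δ ≈ 0.705, b = sin(fδ)/sin δ ≈ 1.322.
p = a·p₁ + b·p₂ ≈ (-0.060, -0.628, 0.776); φ = arcsin(p_z) ≈ 50.92°, λ = atan2(p_y, p_x) ≈ -95.47°.

≈ (51°N, 95°W)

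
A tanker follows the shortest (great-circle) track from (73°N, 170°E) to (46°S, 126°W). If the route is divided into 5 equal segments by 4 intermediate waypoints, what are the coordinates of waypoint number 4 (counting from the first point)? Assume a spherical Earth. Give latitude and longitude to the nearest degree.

≈ (22°S, 135°W)

Write both endpoints as unit vectors p₁, p₂ with components (cos φ cos λ, cos φ sin λ, sin φ).
The central angle between the endpoints is δ = arccos(p₁·p₂) ≈ 2.213 rad (126.8°).
Interpolate at f = 4/5 with slerp weights a = sin((1−f)δ)/sin δ ≈ 0.535, b = sin(fδ)/sin δ ≈ 1.224.
p = a·p₁ + b·p₂ ≈ (-0.654, -0.661, -0.369); φ = arcsin(p_z) ≈ -21.65°, λ = atan2(p_y, p_x) ≈ -134.70°.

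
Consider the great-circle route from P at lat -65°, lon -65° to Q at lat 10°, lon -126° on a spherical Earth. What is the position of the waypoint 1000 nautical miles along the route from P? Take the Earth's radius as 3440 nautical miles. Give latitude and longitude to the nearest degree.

From cos δ = sin φ₁ sin φ₂ + cos φ₁ cos φ₂ cos Δλ, the central angle is δ ≈ 1.526 rad (87.5°). The total great-circle distance is δ·R ≈ 1.526 × 3440 ≈ 5251 nmi, so the target fraction is f = 1000/5251 ≈ 0.190.
Interpolate at f ≈ 0.190 with slerp weights a = sin((1−f)δ)/sin δ ≈ 0.945, b = sin(fδ)/sin δ ≈ 0.287.
p = a·p₁ + b·p₂ ≈ (0.003, -0.591, -0.807); φ = arcsin(p_z) ≈ -53.80°, λ = atan2(p_y, p_x) ≈ -89.73°.

≈ lat -54°, lon -90°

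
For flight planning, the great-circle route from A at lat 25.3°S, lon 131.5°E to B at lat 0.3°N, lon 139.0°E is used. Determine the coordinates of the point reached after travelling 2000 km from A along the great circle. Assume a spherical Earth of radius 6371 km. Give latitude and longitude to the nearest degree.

≈ lat 8°S, lon 137°E

Write both endpoints as unit vectors p₁, p₂ with components (cos φ cos λ, cos φ sin λ, sin φ).
The central angle between the endpoints is δ = arccos(p₁·p₂) ≈ 0.464 rad (26.6°). The total great-circle distance is δ·R ≈ 0.464 × 6371 ≈ 2959 km, so the target fraction is f = 2000/2959 ≈ 0.676.
Interpolate at f ≈ 0.676 with slerp weights a = sin((1−f)δ)/sin δ ≈ 0.335, b = sin(fδ)/sin δ ≈ 0.689.
p = a·p₁ + b·p₂ ≈ (-0.721, 0.679, -0.139); φ = arcsin(p_z) ≈ -8.01°, λ = atan2(p_y, p_x) ≈ 136.71°.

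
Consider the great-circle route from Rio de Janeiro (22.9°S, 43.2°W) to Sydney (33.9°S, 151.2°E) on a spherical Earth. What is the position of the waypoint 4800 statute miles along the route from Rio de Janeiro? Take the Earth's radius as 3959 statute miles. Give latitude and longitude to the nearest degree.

≈ 77°S, 141°W

From cos δ = sin φ₁ sin φ₂ + cos φ₁ cos φ₂ cos Δλ, the central angle is δ ≈ 2.122 rad (121.6°). The total great-circle distance is δ·R ≈ 2.122 × 3959 ≈ 8400 mi, so the target fraction is f = 4800/8400 ≈ 0.571.
Interpolate at f ≈ 0.571 with slerp weights a = sin((1−f)δ)/sin δ ≈ 0.926, b = sin(fδ)/sin δ ≈ 1.099.
p = a·p₁ + b·p₂ ≈ (-0.178, -0.145, -0.973); φ = arcsin(p_z) ≈ -76.77°, λ = atan2(p_y, p_x) ≈ -140.84°.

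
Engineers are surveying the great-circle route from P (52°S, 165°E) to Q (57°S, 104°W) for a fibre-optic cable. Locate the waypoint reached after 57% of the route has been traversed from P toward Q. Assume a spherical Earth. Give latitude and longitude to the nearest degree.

≈ (64°S, 145°W)

The haversine formula gives a central angle δ ≈ 0.857 rad (49.1°) between the endpoints.
Interpolate at f = 0.57 with slerp weights a = sin((1−f)δ)/sin δ ≈ 0.477, b = sin(fδ)/sin δ ≈ 0.621.
p = a·p₁ + b·p₂ ≈ (-0.365, -0.252, -0.896); φ = arcsin(p_z) ≈ -63.66°, λ = atan2(p_y, p_x) ≈ -145.38°.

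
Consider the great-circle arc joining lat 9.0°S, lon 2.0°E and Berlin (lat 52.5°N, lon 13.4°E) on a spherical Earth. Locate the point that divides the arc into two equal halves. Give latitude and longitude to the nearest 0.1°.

≈ lat 21.8°N, lon 6.3°E

Write both endpoints as unit vectors p₁, p₂ with components (cos φ cos λ, cos φ sin λ, sin φ).
The central angle between the endpoints is δ = arccos(p₁·p₂) ≈ 1.087 rad (62.3°).
Interpolate at f = 1/2 with slerp weights a = sin((1−f)δ)/sin δ ≈ 0.584, b = sin(fδ)/sin δ ≈ 0.584.
p = a·p₁ + b·p₂ ≈ (0.923, 0.103, 0.372); φ = arcsin(p_z) ≈ 21.84°, λ = atan2(p_y, p_x) ≈ 6.34°.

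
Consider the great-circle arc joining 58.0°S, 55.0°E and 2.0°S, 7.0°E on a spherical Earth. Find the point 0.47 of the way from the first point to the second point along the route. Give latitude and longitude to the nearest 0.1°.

≈ 33.8°S, 24.4°E

Convert each endpoint to a unit vector on the sphere (x = cos φ cos λ, y = cos φ sin λ, z = sin φ).
The central angle between the endpoints is δ = arccos(p₁·p₂) ≈ 1.177 rad (67.4°).
Interpolate at f = 0.47 with slerp weights a = sin((1−f)δ)/sin δ ≈ 0.632, b = sin(fδ)/sin δ ≈ 0.569.
p = a·p₁ + b·p₂ ≈ (0.757, 0.344, -0.556); φ = arcsin(p_z) ≈ -33.80°, λ = atan2(p_y, p_x) ≈ 24.44°.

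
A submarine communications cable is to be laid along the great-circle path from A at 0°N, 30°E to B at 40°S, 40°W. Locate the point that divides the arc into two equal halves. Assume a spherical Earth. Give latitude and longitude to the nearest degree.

Write both endpoints as unit vectors p₁, p₂ with components (cos φ cos λ, cos φ sin λ, sin φ).
The central angle between the endpoints is δ = arccos(p₁·p₂) ≈ 1.306 rad (74.8°).
Interpolate at f = 1/2 with slerp weights a = sin((1−f)δ)/sin δ ≈ 0.629, b = sin(fδ)/sin δ ≈ 0.629.
p = a·p₁ + b·p₂ ≈ (0.914, 0.005, -0.405); φ = arcsin(p_z) ≈ -23.87°, λ = atan2(p_y, p_x) ≈ 0.30°.

≈ 24°S, 0°E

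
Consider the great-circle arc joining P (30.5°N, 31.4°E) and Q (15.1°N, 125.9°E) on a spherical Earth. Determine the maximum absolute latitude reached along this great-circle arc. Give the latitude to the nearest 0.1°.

The great circle lies in the plane with unit normal n̂ = (p₁ × p₂)/|p₁ × p₂|.
Here n̂_z ≈ +0.831; the vertex latitude is φ_max = arccos|n̂_z| ≈ 33.8°.
Check via Clairaut: cos φ_max = |cos φ₁| · sin C = cos(30.5°)·sin(74.7°) ≈ 0.831, again giving ≈ 33.8°.

≈ 33.8°N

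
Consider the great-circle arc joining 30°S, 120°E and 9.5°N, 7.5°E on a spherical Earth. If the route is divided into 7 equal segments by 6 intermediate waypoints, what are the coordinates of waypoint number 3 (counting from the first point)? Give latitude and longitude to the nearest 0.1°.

Write both endpoints as unit vectors p₁, p₂ with components (cos φ cos λ, cos φ sin λ, sin φ).
The central angle between the endpoints is δ = arccos(p₁·p₂) ≈ 1.993 rad (114.2°).
Interpolate at f = 3/7 with slerp weights a = sin((1−f)δ)/sin δ ≈ 0.995, b = sin(fδ)/sin δ ≈ 0.826.
p = a·p₁ + b·p₂ ≈ (0.377, 0.853, -0.361); φ = arcsin(p_z) ≈ -21.18°, λ = atan2(p_y, p_x) ≈ 66.15°.

≈ 21.2°S, 66.2°E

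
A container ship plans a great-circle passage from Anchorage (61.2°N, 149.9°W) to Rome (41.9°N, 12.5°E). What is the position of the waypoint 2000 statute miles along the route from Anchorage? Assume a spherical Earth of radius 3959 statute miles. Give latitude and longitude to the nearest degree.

≈ 84°N, 65°W

Convert each endpoint to a unit vector on the sphere (x = cos φ cos λ, y = cos φ sin λ, z = sin φ).
The central angle between the endpoints is δ = arccos(p₁·p₂) ≈ 1.325 rad (75.9°). The total great-circle distance is δ·R ≈ 1.325 × 3959 ≈ 5245 mi, so the target fraction is f = 2000/5245 ≈ 0.381.
Interpolate at f ≈ 0.381 with slerp weights a = sin((1−f)δ)/sin δ ≈ 0.754, b = sin(fδ)/sin δ ≈ 0.499.
p = a·p₁ + b·p₂ ≈ (0.048, -0.102, 0.994); φ = arcsin(p_z) ≈ 83.53°, λ = atan2(p_y, p_x) ≈ -64.51°.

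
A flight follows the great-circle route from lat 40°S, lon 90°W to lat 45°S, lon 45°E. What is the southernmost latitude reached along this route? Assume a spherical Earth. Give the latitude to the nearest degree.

≈ 67°S

The great circle lies in the plane with unit normal n̂ = (p₁ × p₂)/|p₁ × p₂|.
Here n̂_z ≈ +0.384; the vertex latitude is φ_max = arccos|n̂_z| ≈ 67.4°.
Check via Clairaut: cos φ_max = |cos φ₁| · sin C = cos(40.0°)·sin(149.9°) ≈ 0.384, again giving ≈ 67.4°.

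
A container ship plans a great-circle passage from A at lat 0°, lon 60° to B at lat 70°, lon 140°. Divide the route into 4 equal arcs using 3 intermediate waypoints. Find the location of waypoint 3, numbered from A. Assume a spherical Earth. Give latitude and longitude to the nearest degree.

Convert each endpoint to a unit vector on the sphere (x = cos φ cos λ, y = cos φ sin λ, z = sin φ).
The central angle between the endpoints is δ = arccos(p₁·p₂) ≈ 1.511 rad (86.6°).
Interpolate at f = 3/4 with slerp weights a = sin((1−f)δ)/sin δ ≈ 0.370, b = sin(fδ)/sin δ ≈ 0.908.
p = a·p₁ + b·p₂ ≈ (-0.053, 0.520, 0.853); φ = arcsin(p_z) ≈ 58.52°, λ = atan2(p_y, p_x) ≈ 95.82°.

≈ lat 59°, lon 96°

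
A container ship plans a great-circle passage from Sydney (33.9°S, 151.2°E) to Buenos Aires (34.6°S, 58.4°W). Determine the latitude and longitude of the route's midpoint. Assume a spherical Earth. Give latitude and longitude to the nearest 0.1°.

The haversine formula gives a central angle δ ≈ 1.852 rad (106.1°) between the endpoints.
Interpolate at f = 1/2 with slerp weights a = sin((1−f)δ)/sin δ ≈ 0.832, b = sin(fδ)/sin δ ≈ 0.832.
p = a·p₁ + b·p₂ ≈ (-0.246, -0.251, -0.936); φ = arcsin(p_z) ≈ -69.43°, λ = atan2(p_y, p_x) ≈ -134.50°.

≈ 69.4°S, 134.5°W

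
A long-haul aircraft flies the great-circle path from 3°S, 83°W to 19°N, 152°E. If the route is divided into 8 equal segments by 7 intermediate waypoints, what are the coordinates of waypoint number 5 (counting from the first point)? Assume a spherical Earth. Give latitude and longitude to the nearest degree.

Write both endpoints as unit vectors p₁, p₂ with components (cos φ cos λ, cos φ sin λ, sin φ).
The central angle between the endpoints is δ = arccos(p₁·p₂) ≈ 2.164 rad (124.0°).
Interpolate at f = 5/8 with slerp weights a = sin((1−f)δ)/sin δ ≈ 0.874, b = sin(fδ)/sin δ ≈ 1.177.
p = a·p₁ + b·p₂ ≈ (-0.876, -0.344, 0.337); φ = arcsin(p_z) ≈ 19.72°, λ = atan2(p_y, p_x) ≈ -158.55°.

≈ 20°N, 159°W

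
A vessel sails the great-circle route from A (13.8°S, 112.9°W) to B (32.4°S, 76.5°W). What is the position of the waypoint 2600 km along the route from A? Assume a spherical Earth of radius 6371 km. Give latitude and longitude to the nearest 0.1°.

From cos δ = sin φ₁ sin φ₂ + cos φ₁ cos φ₂ cos Δλ, the central angle is δ ≈ 0.664 rad (38.0°). The total great-circle distance is δ·R ≈ 0.664 × 6371 ≈ 4228 km, so the target fraction is f = 2600/4228 ≈ 0.615.
Interpolate at f ≈ 0.615 with slerp weights a = sin((1−f)δ)/sin δ ≈ 0.410, b = sin(fδ)/sin δ ≈ 0.644.
p = a·p₁ + b·p₂ ≈ (-0.028, -0.896, -0.443); φ = arcsin(p_z) ≈ -26.30°, λ = atan2(p_y, p_x) ≈ -91.79°.

≈ (26.3°S, 91.8°W)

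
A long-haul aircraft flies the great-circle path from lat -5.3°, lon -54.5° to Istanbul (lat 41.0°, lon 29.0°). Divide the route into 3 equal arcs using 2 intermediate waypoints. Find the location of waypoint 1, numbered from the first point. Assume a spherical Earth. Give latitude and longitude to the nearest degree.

Write both endpoints as unit vectors p₁, p₂ with components (cos φ cos λ, cos φ sin λ, sin φ).
The central angle between the endpoints is δ = arccos(p₁·p₂) ≈ 1.546 rad (88.6°).
Interpolate at f = 1/3 with slerp weights a = sin((1−f)δ)/sin δ ≈ 0.858, b = sin(fδ)/sin δ ≈ 0.493.
p = a·p₁ + b·p₂ ≈ (0.822, -0.515, 0.244); φ = arcsin(p_z) ≈ 14.14°, λ = atan2(p_y, p_x) ≈ -32.09°.

≈ lat 14°, lon -32°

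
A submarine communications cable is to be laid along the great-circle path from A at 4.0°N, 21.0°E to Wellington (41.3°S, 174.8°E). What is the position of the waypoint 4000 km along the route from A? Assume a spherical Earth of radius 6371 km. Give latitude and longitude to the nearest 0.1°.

≈ 27.3°S, 39.4°E

Write both endpoints as unit vectors p₁, p₂ with components (cos φ cos λ, cos φ sin λ, sin φ).
The central angle between the endpoints is δ = arccos(p₁·p₂) ≈ 2.372 rad (135.9°). The total great-circle distance is δ·R ≈ 2.372 × 6371 ≈ 15115 km, so the target fraction is f = 4000/15115 ≈ 0.265.
Interpolate at f ≈ 0.265 with slerp weights a = sin((1−f)δ)/sin δ ≈ 1.416, b = sin(fδ)/sin δ ≈ 0.845.
p = a·p₁ + b·p₂ ≈ (0.687, 0.564, -0.459); φ = arcsin(p_z) ≈ -27.30°, λ = atan2(p_y, p_x) ≈ 39.37°.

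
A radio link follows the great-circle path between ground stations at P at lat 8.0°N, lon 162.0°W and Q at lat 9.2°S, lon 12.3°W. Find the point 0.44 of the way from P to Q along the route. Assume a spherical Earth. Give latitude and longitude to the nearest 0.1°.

≈ lat 0.9°S, lon 96.4°W

Convert each endpoint to a unit vector on the sphere (x = cos φ cos λ, y = cos φ sin λ, z = sin φ).
The central angle between the endpoints is δ = arccos(p₁·p₂) ≈ 2.618 rad (150.0°).
Interpolate at f = 0.44 with slerp weights a = sin((1−f)δ)/sin δ ≈ 1.991, b = sin(fδ)/sin δ ≈ 1.829.
p = a·p₁ + b·p₂ ≈ (-0.111, -0.994, -0.015); φ = arcsin(p_z) ≈ -0.88°, λ = atan2(p_y, p_x) ≈ -96.38°.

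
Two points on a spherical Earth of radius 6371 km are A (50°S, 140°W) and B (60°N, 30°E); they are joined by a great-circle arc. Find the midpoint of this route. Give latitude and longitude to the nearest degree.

Write both endpoints as unit vectors p₁, p₂ with components (cos φ cos λ, cos φ sin λ, sin φ).
The central angle between the endpoints is δ = arccos(p₁·p₂) ≈ 2.941 rad (168.5°).
Interpolate at f = 1/2 with slerp weights a = sin((1−f)δ)/sin δ ≈ 4.991, b = sin(fδ)/sin δ ≈ 4.991.
p = a·p₁ + b·p₂ ≈ (-0.296, -0.814, 0.499); φ = arcsin(p_z) ≈ 29.93°, λ = atan2(p_y, p_x) ≈ -110.00°.

≈ (30°N, 110°W)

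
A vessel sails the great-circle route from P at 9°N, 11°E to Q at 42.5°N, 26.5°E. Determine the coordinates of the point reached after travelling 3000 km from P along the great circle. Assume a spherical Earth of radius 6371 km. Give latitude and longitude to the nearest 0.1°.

Write both endpoints as unit vectors p₁, p₂ with components (cos φ cos λ, cos φ sin λ, sin φ).
The central angle between the endpoints is δ = arccos(p₁·p₂) ≈ 0.631 rad (36.2°). The total great-circle distance is δ·R ≈ 0.631 × 6371 ≈ 4020 km, so the target fraction is f = 3000/4020 ≈ 0.746.
Interpolate at f ≈ 0.746 with slerp weights a = sin((1−f)δ)/sin δ ≈ 0.270, b = sin(fδ)/sin δ ≈ 0.769.
p = a·p₁ + b·p₂ ≈ (0.769, 0.304, 0.562); φ = arcsin(p_z) ≈ 34.18°, λ = atan2(p_y, p_x) ≈ 21.55°.

≈ 34.2°N, 21.6°E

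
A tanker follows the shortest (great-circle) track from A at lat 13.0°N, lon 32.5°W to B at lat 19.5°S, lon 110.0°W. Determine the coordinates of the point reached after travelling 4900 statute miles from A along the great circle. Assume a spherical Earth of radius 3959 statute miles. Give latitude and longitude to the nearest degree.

From cos δ = sin φ₁ sin φ₂ + cos φ₁ cos φ₂ cos Δλ, the central angle is δ ≈ 1.447 rad (82.9°). The total great-circle distance is δ·R ≈ 1.447 × 3959 ≈ 5728 mi, so the target fraction is f = 4900/5728 ≈ 0.855.
Interpolate at f ≈ 0.855 with slerp weights a = sin((1−f)δ)/sin δ ≈ 0.209, b = sin(fδ)/sin δ ≈ 0.952.
p = a·p₁ + b·p₂ ≈ (-0.135, -0.953, -0.271); φ = arcsin(p_z) ≈ -15.71°, λ = atan2(p_y, p_x) ≈ -98.07°.

≈ lat 16°S, lon 98°W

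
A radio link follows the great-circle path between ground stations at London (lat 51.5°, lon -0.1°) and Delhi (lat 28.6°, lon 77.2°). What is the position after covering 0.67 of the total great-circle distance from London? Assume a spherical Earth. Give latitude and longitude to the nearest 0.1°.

Convert each endpoint to a unit vector on the sphere (x = cos φ cos λ, y = cos φ sin λ, z = sin φ).
The central angle between the endpoints is δ = arccos(p₁·p₂) ≈ 1.053 rad (60.3°).
Interpolate at f = 0.67 with slerp weights a = sin((1−f)δ)/sin δ ≈ 0.392, b = sin(fδ)/sin δ ≈ 0.746.
p = a·p₁ + b·p₂ ≈ (0.389, 0.639, 0.664); φ = arcsin(p_z) ≈ 41.60°, λ = atan2(p_y, p_x) ≈ 58.64°.

≈ lat 41.6°, lon 58.6°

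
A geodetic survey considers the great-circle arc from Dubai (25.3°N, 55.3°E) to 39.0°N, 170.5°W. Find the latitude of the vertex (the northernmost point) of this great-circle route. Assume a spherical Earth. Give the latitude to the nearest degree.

The great circle lies in the plane with unit normal n̂ = (p₁ × p₂)/|p₁ × p₂|.
Here n̂_z ≈ +0.516; the vertex latitude is φ_max = arccos|n̂_z| ≈ 58.9°.
Check via Clairaut: cos φ_max = |cos φ₁| · sin C = cos(25.3°)·sin(34.8°) ≈ 0.516, again giving ≈ 58.9°.

≈ 59°N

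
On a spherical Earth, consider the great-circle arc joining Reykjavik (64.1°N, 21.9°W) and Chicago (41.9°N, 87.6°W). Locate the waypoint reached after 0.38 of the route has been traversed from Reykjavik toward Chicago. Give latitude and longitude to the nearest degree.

The haversine formula gives a central angle δ ≈ 0.746 rad (42.7°) between the endpoints.
Interpolate at f = 0.38 with slerp weights a = sin((1−f)δ)/sin δ ≈ 0.657, b = sin(fδ)/sin δ ≈ 0.412.
p = a·p₁ + b·p₂ ≈ (0.279, -0.414, 0.867); φ = arcsin(p_z) ≈ 60.06°, λ = atan2(p_y, p_x) ≈ -55.97°.

≈ 60°N, 56°W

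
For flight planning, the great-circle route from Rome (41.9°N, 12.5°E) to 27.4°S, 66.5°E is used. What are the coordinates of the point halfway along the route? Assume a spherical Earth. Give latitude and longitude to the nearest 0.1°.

≈ 8.1°N, 42.1°E

Write both endpoints as unit vectors p₁, p₂ with components (cos φ cos λ, cos φ sin λ, sin φ).
The central angle between the endpoints is δ = arccos(p₁·p₂) ≈ 1.490 rad (85.3°).
Interpolate at f = 1/2 with slerp weights a = sin((1−f)δ)/sin δ ≈ 0.680, b = sin(fδ)/sin δ ≈ 0.680.
p = a·p₁ + b·p₂ ≈ (0.735, 0.663, 0.141); φ = arcsin(p_z) ≈ 8.12°, λ = atan2(p_y, p_x) ≈ 42.07°.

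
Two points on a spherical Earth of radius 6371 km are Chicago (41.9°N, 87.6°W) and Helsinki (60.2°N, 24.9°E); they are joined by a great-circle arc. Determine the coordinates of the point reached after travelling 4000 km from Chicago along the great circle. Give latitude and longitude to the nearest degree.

Convert each endpoint to a unit vector on the sphere (x = cos φ cos λ, y = cos φ sin λ, z = sin φ).
The central angle between the endpoints is δ = arccos(p₁·p₂) ≈ 1.117 rad (64.0°). The total great-circle distance is δ·R ≈ 1.117 × 6371 ≈ 7119 km, so the target fraction is f = 4000/7119 ≈ 0.562.
Interpolate at f ≈ 0.562 with slerp weights a = sin((1−f)δ)/sin δ ≈ 0.523, b = sin(fδ)/sin δ ≈ 0.653.
p = a·p₁ + b·p₂ ≈ (0.311, -0.252, 0.916); φ = arcsin(p_z) ≈ 66.40°, λ = atan2(p_y, p_x) ≈ -39.07°.

≈ 66°N, 39°W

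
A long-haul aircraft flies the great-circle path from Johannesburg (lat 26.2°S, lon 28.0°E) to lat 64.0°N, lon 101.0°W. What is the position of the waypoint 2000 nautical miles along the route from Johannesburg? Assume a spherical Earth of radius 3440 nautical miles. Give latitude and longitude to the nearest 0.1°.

Convert each endpoint to a unit vector on the sphere (x = cos φ cos λ, y = cos φ sin λ, z = sin φ).
The central angle between the endpoints is δ = arccos(p₁·p₂) ≈ 2.271 rad (130.1°). The total great-circle distance is δ·R ≈ 2.271 × 3440 ≈ 7812 nmi, so the target fraction is f = 2000/7812 ≈ 0.256.
Interpolate at f ≈ 0.256 with slerp weights a = sin((1−f)δ)/sin δ ≈ 1.298, b = sin(fδ)/sin δ ≈ 0.718.
p = a·p₁ + b·p₂ ≈ (0.969, 0.238, 0.072); φ = arcsin(p_z) ≈ 4.14°, λ = atan2(p_y, p_x) ≈ 13.80°.

≈ lat 4.1°N, lon 13.8°E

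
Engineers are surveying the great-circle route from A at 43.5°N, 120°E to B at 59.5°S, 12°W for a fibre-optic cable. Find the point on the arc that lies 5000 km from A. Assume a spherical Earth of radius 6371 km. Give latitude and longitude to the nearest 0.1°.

Convert each endpoint to a unit vector on the sphere (x = cos φ cos λ, y = cos φ sin λ, z = sin φ).
The central angle between the endpoints is δ = arccos(p₁·p₂) ≈ 2.567 rad (147.1°). The total great-circle distance is δ·R ≈ 2.567 × 6371 ≈ 16355 km, so the target fraction is f = 5000/16355 ≈ 0.306.
Interpolate at f ≈ 0.306 with slerp weights a = sin((1−f)δ)/sin δ ≈ 1.799, b = sin(fδ)/sin δ ≈ 1.300.
p = a·p₁ + b·p₂ ≈ (-0.007, 0.993, 0.118); φ = arcsin(p_z) ≈ 6.78°, λ = atan2(p_y, p_x) ≈ 90.40°.

≈ 6.8°N, 90.4°E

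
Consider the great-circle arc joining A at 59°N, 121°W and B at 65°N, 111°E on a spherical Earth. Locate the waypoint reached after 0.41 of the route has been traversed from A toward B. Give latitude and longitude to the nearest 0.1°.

From cos δ = sin φ₁ sin φ₂ + cos φ₁ cos φ₂ cos Δλ, the central angle is δ ≈ 0.873 rad (50.0°).
Interpolate at f = 0.41 with slerp weights a = sin((1−f)δ)/sin δ ≈ 0.643, b = sin(fδ)/sin δ ≈ 0.457.
p = a·p₁ + b·p₂ ≈ (-0.240, -0.103, 0.965); φ = arcsin(p_z) ≈ 74.86°, λ = atan2(p_y, p_x) ≈ -156.67°.

≈ 74.9°N, 156.7°W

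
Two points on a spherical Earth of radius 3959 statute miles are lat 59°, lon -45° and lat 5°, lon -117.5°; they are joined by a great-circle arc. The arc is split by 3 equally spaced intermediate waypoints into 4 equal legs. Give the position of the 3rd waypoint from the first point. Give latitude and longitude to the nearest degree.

≈ lat 21°, lon -107°

Convert each endpoint to a unit vector on the sphere (x = cos φ cos λ, y = cos φ sin λ, z = sin φ).
The central angle between the endpoints is δ = arccos(p₁·p₂) ≈ 1.340 rad (76.8°).
Interpolate at f = 3/4 with slerp weights a = sin((1−f)δ)/sin δ ≈ 0.338, b = sin(fδ)/sin δ ≈ 0.867.
p = a·p₁ + b·p₂ ≈ (-0.276, -0.889, 0.365); φ = arcsin(p_z) ≈ 21.41°, λ = atan2(p_y, p_x) ≈ -107.24°.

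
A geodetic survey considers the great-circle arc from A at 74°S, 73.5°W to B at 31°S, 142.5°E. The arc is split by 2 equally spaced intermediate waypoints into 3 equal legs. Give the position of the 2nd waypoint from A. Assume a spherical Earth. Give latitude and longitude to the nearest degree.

Write both endpoints as unit vectors p₁, p₂ with components (cos φ cos λ, cos φ sin λ, sin φ).
The central angle between the endpoints is δ = arccos(p₁·p₂) ≈ 1.262 rad (72.3°).
Interpolate at f = 2/3 with slerp weights a = sin((1−f)δ)/sin δ ≈ 0.429, b = sin(fδ)/sin δ ≈ 0.783.
p = a·p₁ + b·p₂ ≈ (-0.499, 0.295, -0.815); φ = arcsin(p_z) ≈ -54.59°, λ = atan2(p_y, p_x) ≈ 149.38°.

≈ 55°S, 149°E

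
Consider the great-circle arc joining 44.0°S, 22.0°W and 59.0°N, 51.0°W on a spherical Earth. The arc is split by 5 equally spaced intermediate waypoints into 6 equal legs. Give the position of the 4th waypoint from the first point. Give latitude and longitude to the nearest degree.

≈ 25°N, 38°W

From cos δ = sin φ₁ sin φ₂ + cos φ₁ cos φ₂ cos Δλ, the central angle is δ ≈ 1.846 rad (105.7°).
Interpolate at f = 4/6 with slerp weights a = sin((1−f)δ)/sin δ ≈ 0.600, b = sin(fδ)/sin δ ≈ 0.979.
p = a·p₁ + b·p₂ ≈ (0.717, -0.554, 0.423); φ = arcsin(p_z) ≈ 25.02°, λ = atan2(p_y, p_x) ≈ -37.66°.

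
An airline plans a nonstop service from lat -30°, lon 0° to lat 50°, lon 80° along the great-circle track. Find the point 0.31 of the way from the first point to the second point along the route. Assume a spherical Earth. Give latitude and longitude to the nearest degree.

≈ lat -4°, lon 21°

From cos δ = sin φ₁ sin φ₂ + cos φ₁ cos φ₂ cos Δλ, the central angle is δ ≈ 1.861 rad (106.6°).
Interpolate at f = 0.31 with slerp weights a = sin((1−f)δ)/sin δ ≈ 1.001, b = sin(fδ)/sin δ ≈ 0.569.
p = a·p₁ + b·p₂ ≈ (0.931, 0.360, -0.064); φ = arcsin(p_z) ≈ -3.69°, λ = atan2(p_y, p_x) ≈ 21.17°.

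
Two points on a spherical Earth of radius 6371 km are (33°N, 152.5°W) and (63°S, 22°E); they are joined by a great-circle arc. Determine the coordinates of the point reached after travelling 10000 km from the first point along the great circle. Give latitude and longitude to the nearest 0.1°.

Write both endpoints as unit vectors p₁, p₂ with components (cos φ cos λ, cos φ sin λ, sin φ).
The central angle between the endpoints is δ = arccos(p₁·p₂) ≈ 2.614 rad (149.8°). The total great-circle distance is δ·R ≈ 2.614 × 6371 ≈ 16657 km, so the target fraction is f = 10000/16657 ≈ 0.600.
Interpolate at f ≈ 0.600 with slerp weights a = sin((1−f)δ)/sin δ ≈ 1.719, b = sin(fδ)/sin δ ≈ 1.988.
p = a·p₁ + b·p₂ ≈ (-0.442, -0.328, -0.835); φ = arcsin(p_z) ≈ -56.60°, λ = atan2(p_y, p_x) ≈ -143.46°.

≈ (56.6°S, 143.5°W)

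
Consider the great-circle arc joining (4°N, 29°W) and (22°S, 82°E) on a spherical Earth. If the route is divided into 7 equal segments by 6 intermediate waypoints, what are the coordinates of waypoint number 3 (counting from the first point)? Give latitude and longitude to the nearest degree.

Write both endpoints as unit vectors p₁, p₂ with components (cos φ cos λ, cos φ sin λ, sin φ).
The central angle between the endpoints is δ = arccos(p₁·p₂) ≈ 1.936 rad (111.0°).
Interpolate at f = 3/7 with slerp weights a = sin((1−f)δ)/sin δ ≈ 0.957, b = sin(fδ)/sin δ ≈ 0.790.
p = a·p₁ + b·p₂ ≈ (0.937, 0.262, -0.229); φ = arcsin(p_z) ≈ -13.25°, λ = atan2(p_y, p_x) ≈ 15.64°.

≈ (13°S, 16°E)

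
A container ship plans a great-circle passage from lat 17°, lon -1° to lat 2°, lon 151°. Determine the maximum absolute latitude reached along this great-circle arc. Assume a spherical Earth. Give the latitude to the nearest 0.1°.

≈ 35.7°

The great circle lies in the plane with unit normal n̂ = (p₁ × p₂)/|p₁ × p₂|.
Here n̂_z ≈ +0.812; the vertex latitude is φ_max = arccos|n̂_z| ≈ 35.7°.
Check via Clairaut: cos φ_max = |cos φ₁| · sin C = cos(17.0°)·sin(58.2°) ≈ 0.812, again giving ≈ 35.7°.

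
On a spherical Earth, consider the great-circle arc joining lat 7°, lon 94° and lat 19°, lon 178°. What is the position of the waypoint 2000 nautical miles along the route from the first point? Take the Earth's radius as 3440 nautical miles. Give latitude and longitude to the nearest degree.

≈ lat 16°, lon 127°

The haversine formula gives a central angle δ ≈ 1.433 rad (82.1°) between the endpoints. The total great-circle distance is δ·R ≈ 1.433 × 3440 ≈ 4928 nmi, so the target fraction is f = 2000/4928 ≈ 0.406.
Interpolate at f ≈ 0.406 with slerp weights a = sin((1−f)δ)/sin δ ≈ 0.759, b = sin(fδ)/sin δ ≈ 0.554.
p = a·p₁ + b·p₂ ≈ (-0.577, 0.770, 0.273); φ = arcsin(p_z) ≈ 15.85°, λ = atan2(p_y, p_x) ≈ 126.82°.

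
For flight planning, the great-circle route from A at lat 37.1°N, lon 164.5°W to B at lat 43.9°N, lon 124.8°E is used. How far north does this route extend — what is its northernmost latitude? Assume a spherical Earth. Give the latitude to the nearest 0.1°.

≈ 46.9°N

The great circle lies in the plane with unit normal n̂ = (p₁ × p₂)/|p₁ × p₂|.
Here n̂_z ≈ -0.683; the vertex latitude is φ_max = arccos|n̂_z| ≈ 46.9°.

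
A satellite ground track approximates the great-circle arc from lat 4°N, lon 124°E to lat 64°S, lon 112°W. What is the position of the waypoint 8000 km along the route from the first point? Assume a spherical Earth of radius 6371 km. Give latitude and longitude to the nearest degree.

≈ lat 59°S, lon 168°E

The haversine formula gives a central angle δ ≈ 1.883 rad (107.9°) between the endpoints. The total great-circle distance is δ·R ≈ 1.883 × 6371 ≈ 11997 km, so the target fraction is f = 8000/11997 ≈ 0.667.
Interpolate at f ≈ 0.667 with slerp weights a = sin((1−f)δ)/sin δ ≈ 0.617, b = sin(fδ)/sin δ ≈ 0.999.
p = a·p₁ + b·p₂ ≈ (-0.508, 0.104, -0.855); φ = arcsin(p_z) ≈ -58.75°, λ = atan2(p_y, p_x) ≈ 168.42°.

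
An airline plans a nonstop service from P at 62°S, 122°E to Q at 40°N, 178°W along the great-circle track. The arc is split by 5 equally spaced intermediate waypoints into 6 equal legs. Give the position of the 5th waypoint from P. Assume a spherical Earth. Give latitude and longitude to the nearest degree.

Convert each endpoint to a unit vector on the sphere (x = cos φ cos λ, y = cos φ sin λ, z = sin φ).
The central angle between the endpoints is δ = arccos(p₁·p₂) ≈ 1.969 rad (112.8°).
Interpolate at f = 5/6 with slerp weights a = sin((1−f)δ)/sin δ ≈ 0.350, b = sin(fδ)/sin δ ≈ 1.082.
p = a·p₁ + b·p₂ ≈ (-0.916, 0.110, 0.387); φ = arcsin(p_z) ≈ 22.76°, λ = atan2(p_y, p_x) ≈ 173.13°.

≈ 23°N, 173°E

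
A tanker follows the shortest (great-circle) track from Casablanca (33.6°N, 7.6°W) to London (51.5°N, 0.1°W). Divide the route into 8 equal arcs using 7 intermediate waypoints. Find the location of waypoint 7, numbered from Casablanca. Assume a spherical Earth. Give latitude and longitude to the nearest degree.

≈ 49°N, 1°W

From cos δ = sin φ₁ sin φ₂ + cos φ₁ cos φ₂ cos Δλ, the central angle is δ ≈ 0.327 rad (18.7°).
Interpolate at f = 7/8 with slerp weights a = sin((1−f)δ)/sin δ ≈ 0.127, b = sin(fδ)/sin δ ≈ 0.879.
p = a·p₁ + b·p₂ ≈ (0.652, -0.015, 0.758); φ = arcsin(p_z) ≈ 49.29°, λ = atan2(p_y, p_x) ≈ -1.32°.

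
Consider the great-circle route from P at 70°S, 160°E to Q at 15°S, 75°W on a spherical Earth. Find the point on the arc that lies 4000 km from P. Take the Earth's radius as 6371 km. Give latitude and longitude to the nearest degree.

Write both endpoints as unit vectors p₁, p₂ with components (cos φ cos λ, cos φ sin λ, sin φ).
The central angle between the endpoints is δ = arccos(p₁·p₂) ≈ 1.517 rad (86.9°). The total great-circle distance is δ·R ≈ 1.517 × 6371 ≈ 9665 km, so the target fraction is f = 4000/9665 ≈ 0.414.
Interpolate at f ≈ 0.414 with slerp weights a = sin((1−f)δ)/sin δ ≈ 0.778, b = sin(fδ)/sin δ ≈ 0.588.
p = a·p₁ + b·p₂ ≈ (-0.103, -0.458, -0.883); φ = arcsin(p_z) ≈ -62.01°, λ = atan2(p_y, p_x) ≈ -102.66°.

≈ 62°S, 103°W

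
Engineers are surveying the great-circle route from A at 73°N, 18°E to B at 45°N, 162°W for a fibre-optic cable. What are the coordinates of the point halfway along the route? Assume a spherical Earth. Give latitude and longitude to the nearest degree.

Convert each endpoint to a unit vector on the sphere (x = cos φ cos λ, y = cos φ sin λ, z = sin φ).
The central angle between the endpoints is δ = arccos(p₁·p₂) ≈ 1.082 rad (62.0°).
Interpolate at f = 1/2 with slerp weights a = sin((1−f)δ)/sin δ ≈ 0.583, b = sin(fδ)/sin δ ≈ 0.583.
p = a·p₁ + b·p₂ ≈ (-0.230, -0.075, 0.970); φ = arcsin(p_z) ≈ 76.00°, λ = atan2(p_y, p_x) ≈ -162.00°.

≈ 76°N, 162°W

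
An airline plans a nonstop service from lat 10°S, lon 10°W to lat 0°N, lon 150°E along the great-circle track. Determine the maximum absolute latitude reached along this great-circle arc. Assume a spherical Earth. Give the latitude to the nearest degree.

The great circle lies in the plane with unit normal n̂ = (p₁ × p₂)/|p₁ × p₂|.
Here n̂_z ≈ +0.889; the vertex latitude is φ_max = arccos|n̂_z| ≈ 27.3°.
Check via Clairaut: cos φ_max = |cos φ₁| · sin C = cos(10.0°)·sin(115.5°) ≈ 0.889, again giving ≈ 27.3°.

≈ 27°S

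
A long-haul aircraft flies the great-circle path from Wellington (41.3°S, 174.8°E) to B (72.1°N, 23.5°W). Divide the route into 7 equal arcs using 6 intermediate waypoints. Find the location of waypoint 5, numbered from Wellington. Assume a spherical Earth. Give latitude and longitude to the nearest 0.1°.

≈ (62.8°N, 162.7°W)

The haversine formula gives a central angle δ ≈ 2.582 rad (147.9°) between the endpoints.
Interpolate at f = 5/7 with slerp weights a = sin((1−f)δ)/sin δ ≈ 1.266, b = sin(fδ)/sin δ ≈ 1.813.
p = a·p₁ + b·p₂ ≈ (-0.436, -0.136, 0.889); φ = arcsin(p_z) ≈ 62.80°, λ = atan2(p_y, p_x) ≈ -162.69°.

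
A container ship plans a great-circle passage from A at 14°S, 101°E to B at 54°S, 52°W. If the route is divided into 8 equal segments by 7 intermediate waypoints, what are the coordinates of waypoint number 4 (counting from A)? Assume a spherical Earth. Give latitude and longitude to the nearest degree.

Convert each endpoint to a unit vector on the sphere (x = cos φ cos λ, y = cos φ sin λ, z = sin φ).
The central angle between the endpoints is δ = arccos(p₁·p₂) ≈ 1.889 rad (108.2°).
Interpolate at f = 4/8 with slerp weights a = sin((1−f)δ)/sin δ ≈ 0.853, b = sin(fδ)/sin δ ≈ 0.853.
p = a·p₁ + b·p₂ ≈ (0.151, 0.417, -0.896); φ = arcsin(p_z) ≈ -63.66°, λ = atan2(p_y, p_x) ≈ 70.14°.

≈ 64°S, 70°E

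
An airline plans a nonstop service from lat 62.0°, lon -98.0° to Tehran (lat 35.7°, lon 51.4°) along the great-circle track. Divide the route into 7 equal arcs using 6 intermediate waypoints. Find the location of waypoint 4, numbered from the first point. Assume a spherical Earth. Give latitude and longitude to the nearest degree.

Write both endpoints as unit vectors p₁, p₂ with components (cos φ cos λ, cos φ sin λ, sin φ).
The central angle between the endpoints is δ = arccos(p₁·p₂) ≈ 1.383 rad (79.2°).
Interpolate at f = 4/7 with slerp weights a = sin((1−f)δ)/sin δ ≈ 0.569, b = sin(fδ)/sin δ ≈ 0.723.
p = a·p₁ + b·p₂ ≈ (0.329, 0.195, 0.924); φ = arcsin(p_z) ≈ 67.51°, λ = atan2(p_y, p_x) ≈ 30.59°.

≈ lat 68°, lon 31°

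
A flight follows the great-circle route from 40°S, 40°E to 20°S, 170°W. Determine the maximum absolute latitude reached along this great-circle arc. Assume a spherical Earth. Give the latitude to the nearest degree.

The great circle lies in the plane with unit normal n̂ = (p₁ × p₂)/|p₁ × p₂|.
Here n̂_z ≈ +0.393; the vertex latitude is φ_max = arccos|n̂_z| ≈ 66.8°.
Check via Clairaut: cos φ_max = |cos φ₁| · sin C = cos(40.0°)·sin(149.1°) ≈ 0.393, again giving ≈ 66.8°.

≈ 67°S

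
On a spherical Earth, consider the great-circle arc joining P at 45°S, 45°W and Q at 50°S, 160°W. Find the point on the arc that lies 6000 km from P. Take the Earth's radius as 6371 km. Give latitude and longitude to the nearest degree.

≈ 60°S, 139°W

Convert each endpoint to a unit vector on the sphere (x = cos φ cos λ, y = cos φ sin λ, z = sin φ).
The central angle between the endpoints is δ = arccos(p₁·p₂) ≈ 1.214 rad (69.5°). The total great-circle distance is δ·R ≈ 1.214 × 6371 ≈ 7732 km, so the target fraction is f = 6000/7732 ≈ 0.776.
Interpolate at f ≈ 0.776 with slerp weights a = sin((1−f)δ)/sin δ ≈ 0.287, b = sin(fδ)/sin δ ≈ 0.863.
p = a·p₁ + b·p₂ ≈ (-0.378, -0.333, -0.864); φ = arcsin(p_z) ≈ -59.75°, λ = atan2(p_y, p_x) ≈ -138.61°.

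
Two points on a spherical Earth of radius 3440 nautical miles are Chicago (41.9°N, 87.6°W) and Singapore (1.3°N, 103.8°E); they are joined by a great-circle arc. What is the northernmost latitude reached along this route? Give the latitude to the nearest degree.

The great circle lies in the plane with unit normal n̂ = (p₁ × p₂)/|p₁ × p₂|.
Here n̂_z ≈ -0.210; the vertex latitude is φ_max = arccos|n̂_z| ≈ 77.9°.

≈ 78°N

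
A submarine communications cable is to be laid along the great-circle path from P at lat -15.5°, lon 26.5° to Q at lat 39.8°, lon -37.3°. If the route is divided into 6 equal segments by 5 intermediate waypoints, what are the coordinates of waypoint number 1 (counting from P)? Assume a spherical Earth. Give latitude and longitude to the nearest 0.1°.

≈ lat -5.7°, lon 17.1°

Convert each endpoint to a unit vector on the sphere (x = cos φ cos λ, y = cos φ sin λ, z = sin φ).
The central angle between the endpoints is δ = arccos(p₁·p₂) ≈ 1.414 rad (81.0°).
Interpolate at f = 1/6 with slerp weights a = sin((1−f)δ)/sin δ ≈ 0.936, b = sin(fδ)/sin δ ≈ 0.236.
p = a·p₁ + b·p₂ ≈ (0.951, 0.292, -0.099); φ = arcsin(p_z) ≈ -5.66°, λ = atan2(p_y, p_x) ≈ 17.07°.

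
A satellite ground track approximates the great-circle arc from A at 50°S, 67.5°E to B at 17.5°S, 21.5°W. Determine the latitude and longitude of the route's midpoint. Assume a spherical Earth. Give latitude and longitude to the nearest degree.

Write both endpoints as unit vectors p₁, p₂ with components (cos φ cos λ, cos φ sin λ, sin φ).
The central angle between the endpoints is δ = arccos(p₁·p₂) ≈ 1.327 rad (76.1°).
Interpolate at f = 1/2 with slerp weights a = sin((1−f)δ)/sin δ ≈ 0.635, b = sin(fδ)/sin δ ≈ 0.635.
p = a·p₁ + b·p₂ ≈ (0.719, 0.155, -0.677); φ = arcsin(p_z) ≈ -42.62°, λ = atan2(p_y, p_x) ≈ 12.17°.

≈ 43°S, 12°E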